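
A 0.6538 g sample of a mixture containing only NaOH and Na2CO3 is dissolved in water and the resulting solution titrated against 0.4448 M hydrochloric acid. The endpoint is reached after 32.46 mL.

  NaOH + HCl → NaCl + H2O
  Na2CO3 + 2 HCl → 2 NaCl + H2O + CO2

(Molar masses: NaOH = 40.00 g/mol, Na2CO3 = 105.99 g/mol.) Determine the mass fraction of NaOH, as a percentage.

52.43 %

n(HCl) = 0.03246 × 0.4448 = 0.01444 mol
Let x = n(NaOH), y = n(Na2CO3).
Titrant: 1x + 2y = 0.01444;  mass: 40.00x + 105.99y = 0.6538
Solving, x = 8.569 × 10^-3 mol, y = 2.935 × 10^-3 mol
mass of NaOH = 8.569 × 10^-3 × 40.00 = 0.3428 g
% NaOH = 0.3428 / 0.6538 × 100 = 52.43 %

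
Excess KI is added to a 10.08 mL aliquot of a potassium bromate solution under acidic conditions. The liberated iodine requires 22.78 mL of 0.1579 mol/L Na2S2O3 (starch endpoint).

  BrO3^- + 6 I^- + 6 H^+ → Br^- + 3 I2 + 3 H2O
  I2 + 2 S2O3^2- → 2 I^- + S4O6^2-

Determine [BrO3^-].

n(S2O3^2-) = 0.02278 × 0.1579 = 3.597 × 10^-3 mol
n(I2) = n(S2O3^2-)/2 = 1.798 × 10^-3 mol
From the 1:3 ratio, n(BrO3^-) in the aliquot = 1/3 × 1.798 × 10^-3 = 5.995 × 10^-4 mol
[BrO3^-] = 5.995 × 10^-4 / 0.01008 = 0.05947 mol/L

0.05947 mol/L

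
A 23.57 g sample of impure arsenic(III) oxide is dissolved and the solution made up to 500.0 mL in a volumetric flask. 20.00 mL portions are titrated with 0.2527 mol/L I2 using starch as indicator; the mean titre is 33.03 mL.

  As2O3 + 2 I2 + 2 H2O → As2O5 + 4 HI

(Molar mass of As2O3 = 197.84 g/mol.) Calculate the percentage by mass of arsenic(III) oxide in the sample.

87.57 %

n(I2) per titration = 0.03303 × 0.2527 = 8.347 × 10^-3 mol
From the 1:2 ratio, n(As2O3) in each aliquot = 1/2 × 8.347 × 10^-3 = 4.173 × 10^-3 mol
n(As2O3) in the whole flask = 4.173 × 10^-3 × 500.0/20.00 = 0.1043 mol
mass of As2O3 = 0.1043 × 197.84 = 20.64 g
% As2O3 = 20.64 / 23.57 × 100 = 87.57 %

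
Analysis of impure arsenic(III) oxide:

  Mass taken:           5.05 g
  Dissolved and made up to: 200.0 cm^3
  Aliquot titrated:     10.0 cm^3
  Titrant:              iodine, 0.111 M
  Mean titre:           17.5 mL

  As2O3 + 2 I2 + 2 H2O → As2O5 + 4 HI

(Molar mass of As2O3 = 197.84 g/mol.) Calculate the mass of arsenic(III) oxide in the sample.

n(I2) per titration = 0.0175 × 0.111 = 1.94 × 10^-3 mol
From the 1:2 ratio, n(As2O3) in each aliquot = 1/2 × 1.94 × 10^-3 = 9.71 × 10^-4 mol
n(As2O3) in the whole flask = 9.71 × 10^-4 × 200.0/10.0 = 0.0194 mol
mass of As2O3 = 0.0194 × 197.84 = 3.84 g

3.84 g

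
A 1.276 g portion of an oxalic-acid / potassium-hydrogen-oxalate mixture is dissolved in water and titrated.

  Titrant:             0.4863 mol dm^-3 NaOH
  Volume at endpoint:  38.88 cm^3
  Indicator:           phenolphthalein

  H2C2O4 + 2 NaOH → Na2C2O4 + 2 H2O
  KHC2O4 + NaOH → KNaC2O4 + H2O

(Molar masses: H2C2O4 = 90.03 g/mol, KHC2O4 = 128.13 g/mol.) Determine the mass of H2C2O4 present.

0.6210 g

n(NaOH) = 0.03888 × 0.4863 = 0.01891 mol
Let x = n(H2C2O4), y = n(KHC2O4).
Titrant: 2x + 1y = 0.01891;  mass: 90.03x + 128.13y = 1.276
Solving, x = 6.898 × 10^-3 mol, y = 5.112 × 10^-3 mol
mass of H2C2O4 = 6.898 × 10^-3 × 90.03 = 0.6210 g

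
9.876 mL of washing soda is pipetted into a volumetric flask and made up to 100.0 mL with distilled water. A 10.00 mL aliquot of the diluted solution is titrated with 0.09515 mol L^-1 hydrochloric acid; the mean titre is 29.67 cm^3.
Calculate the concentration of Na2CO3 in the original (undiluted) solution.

1.429 mol/L

Na2CO3 + 2 HCl → 2 NaCl + H2O + CO2
n(HCl) = 0.02967 × 0.09515 = 2.823 × 10^-3 mol
From the 1:2 ratio, n(Na2CO3) in the aliquot = 1/2 × 2.823 × 10^-3 = 1.412 × 10^-3 mol
[Na2CO3]_dilute = 1.412 × 10^-3 / 0.01000 = 0.1412 mol/L
Dilution factor = 100.0 / 9.876 = 10.13
[Na2CO3]_stock = 0.1412 × 10.13 = 1.429 mol/L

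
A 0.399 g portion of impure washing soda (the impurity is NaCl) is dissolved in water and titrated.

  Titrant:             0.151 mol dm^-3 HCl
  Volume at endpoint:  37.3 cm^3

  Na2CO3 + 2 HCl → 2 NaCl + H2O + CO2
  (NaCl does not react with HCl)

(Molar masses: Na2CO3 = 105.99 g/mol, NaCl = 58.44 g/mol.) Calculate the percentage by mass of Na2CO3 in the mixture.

74.8 %

n(HCl) = 0.0373 × 0.151 = 5.63 × 10^-3 mol
Let x = n(Na2CO3), y = n(NaCl).
Titrant: 2x = 5.63 × 10^-3;  mass: 105.99x + 58.44y = 0.399
Solving, x = 2.82 × 10^-3 mol, y = 1.72 × 10^-3 mol
mass of Na2CO3 = 2.82 × 10^-3 × 105.99 = 0.298 g
% Na2CO3 = 0.298 / 0.399 × 100 = 74.8 %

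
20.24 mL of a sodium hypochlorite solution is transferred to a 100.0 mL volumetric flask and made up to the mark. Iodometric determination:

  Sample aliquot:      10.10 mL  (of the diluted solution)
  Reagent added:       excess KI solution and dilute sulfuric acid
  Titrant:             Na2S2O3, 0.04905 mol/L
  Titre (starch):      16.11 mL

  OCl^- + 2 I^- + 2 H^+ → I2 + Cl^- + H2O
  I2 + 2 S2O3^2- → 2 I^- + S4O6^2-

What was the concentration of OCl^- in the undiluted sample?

n(S2O3^2-) = 0.01611 × 0.04905 = 7.902 × 10^-4 mol
n(I2) = n(S2O3^2-)/2 = 3.951 × 10^-4 mol
n(OCl^-) in the aliquot = 3.951 × 10^-4 mol (1:1 ratio)
[OCl^-]_dilute = 3.951 × 10^-4 / 0.01010 = 0.03912 mol/L
[OCl^-]_original = 0.03912 × 100.0/20.24 = 0.1933 mol/L

0.1933 mol/L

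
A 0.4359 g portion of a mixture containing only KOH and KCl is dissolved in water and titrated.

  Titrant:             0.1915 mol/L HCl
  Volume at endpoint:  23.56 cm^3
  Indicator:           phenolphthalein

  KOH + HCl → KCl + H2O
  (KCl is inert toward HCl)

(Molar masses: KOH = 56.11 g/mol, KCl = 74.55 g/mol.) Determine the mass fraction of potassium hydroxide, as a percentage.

n(HCl) = 0.02356 × 0.1915 = 4.512 × 10^-3 mol
Let x = n(KOH), y = n(KCl).
Titrant: 1x = 4.512 × 10^-3;  mass: 56.11x + 74.55y = 0.4359
Solving, x = 4.512 × 10^-3 mol, y = 2.451 × 10^-3 mol
mass of KOH = 4.512 × 10^-3 × 56.11 = 0.2532 g
% KOH = 0.2532 / 0.4359 × 100 = 58.08 %

58.08 %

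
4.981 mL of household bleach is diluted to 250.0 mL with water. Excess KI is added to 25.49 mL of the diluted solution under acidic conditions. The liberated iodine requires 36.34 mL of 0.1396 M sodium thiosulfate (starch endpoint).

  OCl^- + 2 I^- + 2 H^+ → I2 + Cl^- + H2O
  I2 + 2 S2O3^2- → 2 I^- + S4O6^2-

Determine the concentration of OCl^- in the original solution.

n(S2O3^2-) = 0.03634 × 0.1396 = 5.073 × 10^-3 mol
n(I2) = n(S2O3^2-)/2 = 2.537 × 10^-3 mol
n(OCl^-) in the aliquot = 2.537 × 10^-3 mol (1:1 ratio)
[OCl^-]_dilute = 2.537 × 10^-3 / 0.02549 = 0.09951 mol/L
[OCl^-]_original = 0.09951 × 250.0/4.981 = 4.995 mol/L

4.995 M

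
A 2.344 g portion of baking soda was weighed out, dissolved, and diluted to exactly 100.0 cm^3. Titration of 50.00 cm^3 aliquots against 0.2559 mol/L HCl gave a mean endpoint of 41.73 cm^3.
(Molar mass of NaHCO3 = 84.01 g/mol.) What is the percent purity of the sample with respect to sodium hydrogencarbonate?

NaHCO3 + HCl → NaCl + H2O + CO2
n(HCl) per titration = 0.04173 × 0.2559 = 0.01068 mol
n(NaHCO3) in each aliquot = 0.01068 mol (1:1 ratio)
n(NaHCO3) in the whole flask = 0.01068 × 100.0/50.00 = 0.02136 mol
mass of NaHCO3 = 0.02136 × 84.01 = 1.794 g
% NaHCO3 = 1.794 / 2.344 × 100 = 76.55 %

76.55 %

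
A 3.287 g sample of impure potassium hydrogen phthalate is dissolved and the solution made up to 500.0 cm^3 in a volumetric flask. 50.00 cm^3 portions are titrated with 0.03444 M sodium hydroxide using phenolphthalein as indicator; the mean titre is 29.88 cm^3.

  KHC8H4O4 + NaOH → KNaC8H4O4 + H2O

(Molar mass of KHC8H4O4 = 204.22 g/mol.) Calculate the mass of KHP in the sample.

2.102 g

n(NaOH) per titration = 0.02988 × 0.03444 = 1.029 × 10^-3 mol
n(KHC8H4O4) in each aliquot = 1.029 × 10^-3 mol (1:1 ratio)
n(KHC8H4O4) in the whole flask = 1.029 × 10^-3 × 500.0/50.00 = 0.01029 mol
mass of KHC8H4O4 = 0.01029 × 204.22 = 2.102 g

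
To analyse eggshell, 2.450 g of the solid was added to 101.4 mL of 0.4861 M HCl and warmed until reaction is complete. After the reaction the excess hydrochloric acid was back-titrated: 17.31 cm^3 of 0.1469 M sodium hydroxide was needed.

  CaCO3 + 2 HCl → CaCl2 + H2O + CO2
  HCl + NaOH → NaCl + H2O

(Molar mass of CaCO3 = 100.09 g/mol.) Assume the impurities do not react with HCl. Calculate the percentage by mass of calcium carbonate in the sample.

95.49 %

n(HCl) added = 0.1014 × 0.4861 = 0.04929 mol
n(NaOH) used in back-titration = 0.01731 × 0.1469 = 2.543 × 10^-3 mol
n(HCl) left over = 2.543 × 10^-3 mol (1:1 ratio)
n(HCl) consumed by analyte = 0.04929 − 2.543 × 10^-3 = 0.04675 mol
From the 1:2 ratio, n(CaCO3) = 1/2 × 0.04675 = 0.02337 mol
mass of CaCO3 = 0.02337 × 100.09 = 2.339 g
% CaCO3 = 2.339 / 2.450 × 100 = 95.49 %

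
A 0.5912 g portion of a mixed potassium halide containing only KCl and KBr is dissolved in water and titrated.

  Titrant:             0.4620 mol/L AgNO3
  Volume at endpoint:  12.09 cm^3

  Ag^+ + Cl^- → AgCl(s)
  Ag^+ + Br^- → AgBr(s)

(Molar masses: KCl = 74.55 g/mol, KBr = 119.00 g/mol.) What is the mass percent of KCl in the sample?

20.85 %

n(AgNO3) = 0.01209 × 0.4620 = 5.586 × 10^-3 mol
Let x = n(KCl), y = n(KBr).
Titrant: 1x + 1y = 5.586 × 10^-3;  mass: 74.55x + 119.00y = 0.5912
Solving, x = 1.653 × 10^-3 mol, y = 3.932 × 10^-3 mol
mass of KCl = 1.653 × 10^-3 × 74.55 = 0.1232 g
% KCl = 0.1232 / 0.5912 × 100 = 20.85 %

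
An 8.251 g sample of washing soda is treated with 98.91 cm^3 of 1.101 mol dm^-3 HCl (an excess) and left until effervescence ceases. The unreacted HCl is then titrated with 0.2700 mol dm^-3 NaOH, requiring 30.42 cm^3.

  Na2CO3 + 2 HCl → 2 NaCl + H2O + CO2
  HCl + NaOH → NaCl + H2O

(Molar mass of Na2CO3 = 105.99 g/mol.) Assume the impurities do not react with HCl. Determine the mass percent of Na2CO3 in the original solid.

64.67 %

n(HCl) added = 0.09891 × 1.101 = 0.1089 mol
n(NaOH) used in back-titration = 0.03042 × 0.2700 = 8.213 × 10^-3 mol
n(HCl) left over = 8.213 × 10^-3 mol (1:1 ratio)
n(HCl) consumed by analyte = 0.1089 − 8.213 × 10^-3 = 0.1007 mol
From the 1:2 ratio, n(Na2CO3) = 1/2 × 0.1007 = 0.05034 mol
mass of Na2CO3 = 0.05034 × 105.99 = 5.336 g
% Na2CO3 = 5.336 / 8.251 × 100 = 64.67 %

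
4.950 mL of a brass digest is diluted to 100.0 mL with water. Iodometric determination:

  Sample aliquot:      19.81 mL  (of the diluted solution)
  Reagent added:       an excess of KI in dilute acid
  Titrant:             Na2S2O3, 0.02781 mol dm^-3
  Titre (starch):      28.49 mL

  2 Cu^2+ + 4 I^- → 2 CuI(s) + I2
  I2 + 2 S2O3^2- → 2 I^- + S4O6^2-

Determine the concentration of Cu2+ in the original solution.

0.8080 mol/L

n(S2O3^2-) = 0.02849 × 0.02781 = 7.923 × 10^-4 mol
n(I2) = n(S2O3^2-)/2 = 3.962 × 10^-4 mol
From the 2:1 ratio, n(Cu2+) in the aliquot = 2/1 × 3.962 × 10^-4 = 7.923 × 10^-4 mol
[Cu2+]_dilute = 7.923 × 10^-4 / 0.01981 = 0.04000 mol/L
[Cu2+]_original = 0.04000 × 100.0/4.950 = 0.8080 mol/L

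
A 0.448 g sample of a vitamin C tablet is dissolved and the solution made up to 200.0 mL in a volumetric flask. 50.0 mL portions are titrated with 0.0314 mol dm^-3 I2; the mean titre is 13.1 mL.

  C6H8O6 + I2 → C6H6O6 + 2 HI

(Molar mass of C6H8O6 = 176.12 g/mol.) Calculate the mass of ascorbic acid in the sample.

n(I2) per titration = 0.0131 × 0.0314 = 4.11 × 10^-4 mol
n(C6H8O6) in each aliquot = 4.11 × 10^-4 mol (1:1 ratio)
n(C6H8O6) in the whole flask = 4.11 × 10^-4 × 200.0/50.0 = 1.65 × 10^-3 mol
mass of C6H8O6 = 1.65 × 10^-3 × 176.12 = 0.290 g

0.290 g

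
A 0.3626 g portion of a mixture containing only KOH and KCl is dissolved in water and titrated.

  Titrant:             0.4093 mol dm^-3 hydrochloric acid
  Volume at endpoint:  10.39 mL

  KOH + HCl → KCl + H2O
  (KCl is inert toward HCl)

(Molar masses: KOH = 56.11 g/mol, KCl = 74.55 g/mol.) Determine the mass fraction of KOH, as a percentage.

65.81 %

n(HCl) = 0.01039 × 0.4093 = 4.253 × 10^-3 mol
Let x = n(KOH), y = n(KCl).
Titrant: 1x = 4.253 × 10^-3;  mass: 56.11x + 74.55y = 0.3626
Solving, x = 4.253 × 10^-3 mol, y = 1.663 × 10^-3 mol
mass of KOH = 4.253 × 10^-3 × 56.11 = 0.2386 g
% KOH = 0.2386 / 0.3626 × 100 = 65.81 %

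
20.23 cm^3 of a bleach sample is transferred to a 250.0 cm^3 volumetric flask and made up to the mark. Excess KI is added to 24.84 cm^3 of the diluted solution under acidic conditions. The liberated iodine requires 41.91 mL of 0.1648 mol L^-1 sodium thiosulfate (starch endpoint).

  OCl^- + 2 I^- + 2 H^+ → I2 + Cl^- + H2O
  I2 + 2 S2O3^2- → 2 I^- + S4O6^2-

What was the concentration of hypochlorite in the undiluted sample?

n(S2O3^2-) = 0.04191 × 0.1648 = 6.907 × 10^-3 mol
n(I2) = n(S2O3^2-)/2 = 3.453 × 10^-3 mol
n(OCl^-) in the aliquot = 3.453 × 10^-3 mol (1:1 ratio)
[OCl^-]_dilute = 3.453 × 10^-3 / 0.02484 = 0.1390 mol/L
[OCl^-]_original = 0.1390 × 250.0/20.23 = 1.718 mol/L

1.718 mol/L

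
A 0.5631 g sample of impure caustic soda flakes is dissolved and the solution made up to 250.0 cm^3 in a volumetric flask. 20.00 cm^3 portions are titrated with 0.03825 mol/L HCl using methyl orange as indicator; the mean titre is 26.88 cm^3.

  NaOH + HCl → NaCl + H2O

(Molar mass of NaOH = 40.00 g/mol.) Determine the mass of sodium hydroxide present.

n(HCl) per titration = 0.02688 × 0.03825 = 1.028 × 10^-3 mol
n(NaOH) in each aliquot = 1.028 × 10^-3 mol (1:1 ratio)
n(NaOH) in the whole flask = 1.028 × 10^-3 × 250.0/20.00 = 0.01285 mol
mass of NaOH = 0.01285 × 40.00 = 0.5141 g

0.5141 g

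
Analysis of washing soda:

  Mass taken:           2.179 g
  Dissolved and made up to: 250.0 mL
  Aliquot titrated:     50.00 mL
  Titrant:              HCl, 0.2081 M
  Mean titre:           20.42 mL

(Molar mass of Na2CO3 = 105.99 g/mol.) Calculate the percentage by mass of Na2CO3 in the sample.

Na2CO3 + 2 HCl → 2 NaCl + H2O + CO2
n(HCl) per titration = 0.02042 × 0.2081 = 4.249 × 10^-3 mol
From the 1:2 ratio, n(Na2CO3) in each aliquot = 1/2 × 4.249 × 10^-3 = 2.125 × 10^-3 mol
n(Na2CO3) in the whole flask = 2.125 × 10^-3 × 250.0/50.00 = 0.01062 mol
mass of Na2CO3 = 0.01062 × 105.99 = 1.126 g
% Na2CO3 = 1.126 / 2.179 × 100 = 51.67 %

51.67 %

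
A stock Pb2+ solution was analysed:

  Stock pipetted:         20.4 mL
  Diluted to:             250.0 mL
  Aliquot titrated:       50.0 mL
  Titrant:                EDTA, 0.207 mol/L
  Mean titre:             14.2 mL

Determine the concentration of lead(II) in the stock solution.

0.720 mol/L

Pb^2+ + EDTA^4- → [Pb(EDTA)]^2-
n(EDTA) = 0.0142 × 0.207 = 2.94 × 10^-3 mol
n(Pb2+) in the aliquot = 2.94 × 10^-3 mol (1:1 ratio)
[Pb2+]_dilute = 2.94 × 10^-3 / 0.0500 = 0.0588 mol/L
Dilution factor = 250.0 / 20.4 = 12.25
[Pb2+]_stock = 0.0588 × 12.25 = 0.720 mol/L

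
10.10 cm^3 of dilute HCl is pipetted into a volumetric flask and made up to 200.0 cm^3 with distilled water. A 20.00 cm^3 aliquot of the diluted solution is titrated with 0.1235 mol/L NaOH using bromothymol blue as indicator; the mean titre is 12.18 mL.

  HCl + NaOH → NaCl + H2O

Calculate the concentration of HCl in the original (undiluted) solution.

1.489 mol/L

n(NaOH) = 0.01218 × 0.1235 = 1.504 × 10^-3 mol
n(HCl) in the aliquot = 1.504 × 10^-3 mol (1:1 ratio)
[HCl]_dilute = 1.504 × 10^-3 / 0.02000 = 0.07521 mol/L
Dilution factor = 200.0 / 10.10 = 19.80
[HCl]_stock = 0.07521 × 19.80 = 1.489 mol/L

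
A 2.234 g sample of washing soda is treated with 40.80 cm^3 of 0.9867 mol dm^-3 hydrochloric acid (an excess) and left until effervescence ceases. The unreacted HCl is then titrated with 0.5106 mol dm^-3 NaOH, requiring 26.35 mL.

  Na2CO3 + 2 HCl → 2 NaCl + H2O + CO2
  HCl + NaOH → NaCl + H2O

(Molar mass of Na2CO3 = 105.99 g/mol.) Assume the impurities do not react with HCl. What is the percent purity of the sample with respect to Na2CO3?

63.58 %

n(HCl) added = 0.04080 × 0.9867 = 0.04026 mol
n(NaOH) used in back-titration = 0.02635 × 0.5106 = 0.01345 mol
n(HCl) left over = 0.01345 mol (1:1 ratio)
n(HCl) consumed by analyte = 0.04026 − 0.01345 = 0.02680 mol
From the 1:2 ratio, n(Na2CO3) = 1/2 × 0.02680 = 0.01340 mol
mass of Na2CO3 = 0.01340 × 105.99 = 1.420 g
% Na2CO3 = 1.420 / 2.234 × 100 = 63.58 %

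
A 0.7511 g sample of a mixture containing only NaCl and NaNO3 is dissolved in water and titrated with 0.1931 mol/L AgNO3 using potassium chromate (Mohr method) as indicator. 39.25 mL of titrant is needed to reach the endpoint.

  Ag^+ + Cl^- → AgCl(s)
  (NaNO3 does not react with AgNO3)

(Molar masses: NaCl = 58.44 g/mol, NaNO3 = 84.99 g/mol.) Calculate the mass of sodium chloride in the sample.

n(AgNO3) = 0.03925 × 0.1931 = 7.579 × 10^-3 mol
Let x = n(NaCl), y = n(NaNO3).
Titrant: 1x = 7.579 × 10^-3;  mass: 58.44x + 84.99y = 0.7511
Solving, x = 7.579 × 10^-3 mol, y = 3.626 × 10^-3 mol
mass of NaCl = 7.579 × 10^-3 × 58.44 = 0.4429 g

0.4429 g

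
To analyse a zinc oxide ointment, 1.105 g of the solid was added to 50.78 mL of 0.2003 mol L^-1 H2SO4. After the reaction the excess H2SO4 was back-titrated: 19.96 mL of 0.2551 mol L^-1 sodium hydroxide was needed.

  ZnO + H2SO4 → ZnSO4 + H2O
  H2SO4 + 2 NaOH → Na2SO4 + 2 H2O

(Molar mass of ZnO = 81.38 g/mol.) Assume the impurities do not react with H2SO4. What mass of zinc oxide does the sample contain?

n(H2SO4) added = 0.05078 × 0.2003 = 0.01017 mol
n(NaOH) used in back-titration = 0.01996 × 0.2551 = 5.092 × 10^-3 mol
From the 1:2 ratio, n(H2SO4) left over = 1/2 × 5.092 × 10^-3 = 2.546 × 10^-3 mol
n(H2SO4) consumed by analyte = 0.01017 − 2.546 × 10^-3 = 7.625 × 10^-3 mol
n(ZnO) = 7.625 × 10^-3 mol (1:1 ratio)
mass of ZnO = 7.625 × 10^-3 × 81.38 = 0.6205 g

0.6205 g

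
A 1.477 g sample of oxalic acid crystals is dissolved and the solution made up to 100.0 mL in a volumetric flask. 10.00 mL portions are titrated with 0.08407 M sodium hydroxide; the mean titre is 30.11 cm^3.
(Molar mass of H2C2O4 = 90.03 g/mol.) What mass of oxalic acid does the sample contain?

H2C2O4 + 2 NaOH → Na2C2O4 + 2 H2O
n(NaOH) per titration = 0.03011 × 0.08407 = 2.531 × 10^-3 mol
From the 1:2 ratio, n(H2C2O4) in each aliquot = 1/2 × 2.531 × 10^-3 = 1.266 × 10^-3 mol
n(H2C2O4) in the whole flask = 1.266 × 10^-3 × 100.0/10.00 = 0.01266 mol
mass of H2C2O4 = 0.01266 × 90.03 = 1.139 g

1.139 g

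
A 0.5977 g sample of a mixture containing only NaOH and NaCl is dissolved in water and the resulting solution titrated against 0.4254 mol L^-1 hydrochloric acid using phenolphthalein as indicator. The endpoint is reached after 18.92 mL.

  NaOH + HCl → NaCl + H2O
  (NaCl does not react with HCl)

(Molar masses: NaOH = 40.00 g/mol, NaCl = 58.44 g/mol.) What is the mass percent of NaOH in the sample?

53.86 %

n(HCl) = 0.01892 × 0.4254 = 8.049 × 10^-3 mol
Let x = n(NaOH), y = n(NaCl).
Titrant: 1x = 8.049 × 10^-3;  mass: 40.00x + 58.44y = 0.5977
Solving, x = 8.049 × 10^-3 mol, y = 4.719 × 10^-3 mol
mass of NaOH = 8.049 × 10^-3 × 40.00 = 0.3219 g
% NaOH = 0.3219 / 0.5977 × 100 = 53.86 %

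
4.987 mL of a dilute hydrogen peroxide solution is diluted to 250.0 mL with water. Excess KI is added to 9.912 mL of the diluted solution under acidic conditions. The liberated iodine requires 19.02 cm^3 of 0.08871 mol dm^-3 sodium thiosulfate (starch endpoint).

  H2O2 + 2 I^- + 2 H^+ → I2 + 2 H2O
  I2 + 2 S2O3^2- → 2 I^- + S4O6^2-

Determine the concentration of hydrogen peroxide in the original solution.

4.267 mol/L

n(S2O3^2-) = 0.01902 × 0.08871 = 1.687 × 10^-3 mol
n(I2) = n(S2O3^2-)/2 = 8.436 × 10^-4 mol
n(H2O2) in the aliquot = 8.436 × 10^-4 mol (1:1 ratio)
[H2O2]_dilute = 8.436 × 10^-4 / 0.009912 = 0.08511 mol/L
[H2O2]_original = 0.08511 × 250.0/4.987 = 4.267 mol/L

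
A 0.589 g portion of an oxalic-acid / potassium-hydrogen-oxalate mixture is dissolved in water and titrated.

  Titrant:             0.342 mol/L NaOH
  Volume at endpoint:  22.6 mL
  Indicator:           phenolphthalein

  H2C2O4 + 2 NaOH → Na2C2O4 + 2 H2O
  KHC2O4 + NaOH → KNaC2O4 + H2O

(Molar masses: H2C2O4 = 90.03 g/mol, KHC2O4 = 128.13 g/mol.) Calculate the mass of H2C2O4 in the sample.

n(NaOH) = 0.0226 × 0.342 = 7.73 × 10^-3 mol
Let x = n(H2C2O4), y = n(KHC2O4).
Titrant: 2x + 1y = 7.73 × 10^-3;  mass: 90.03x + 128.13y = 0.589
Solving, x = 2.41 × 10^-3 mol, y = 2.90 × 10^-3 mol
mass of H2C2O4 = 2.41 × 10^-3 × 90.03 = 0.217 g

0.217 g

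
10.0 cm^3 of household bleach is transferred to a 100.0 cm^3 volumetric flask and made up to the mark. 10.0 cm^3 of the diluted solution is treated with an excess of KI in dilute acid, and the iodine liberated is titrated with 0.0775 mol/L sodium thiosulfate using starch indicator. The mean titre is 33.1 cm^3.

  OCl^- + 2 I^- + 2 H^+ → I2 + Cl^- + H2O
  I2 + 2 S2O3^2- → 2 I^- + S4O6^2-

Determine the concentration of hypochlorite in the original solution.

n(S2O3^2-) = 0.0331 × 0.0775 = 2.57 × 10^-3 mol
n(I2) = n(S2O3^2-)/2 = 1.28 × 10^-3 mol
n(OCl^-) in the aliquot = 1.28 × 10^-3 mol (1:1 ratio)
[OCl^-]_dilute = 1.28 × 10^-3 / 0.0100 = 0.128 mol/L
[OCl^-]_original = 0.128 × 100.0/10.0 = 1.28 mol/L

1.28 mol/L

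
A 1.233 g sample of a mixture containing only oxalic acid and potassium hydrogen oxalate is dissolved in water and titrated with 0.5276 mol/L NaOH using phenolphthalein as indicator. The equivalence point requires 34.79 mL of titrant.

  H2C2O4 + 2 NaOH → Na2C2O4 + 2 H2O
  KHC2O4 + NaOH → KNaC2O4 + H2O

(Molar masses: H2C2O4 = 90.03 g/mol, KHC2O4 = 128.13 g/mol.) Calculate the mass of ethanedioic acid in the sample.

0.6060 g

n(NaOH) = 0.03479 × 0.5276 = 0.01836 mol
Let x = n(H2C2O4), y = n(KHC2O4).
Titrant: 2x + 1y = 0.01836;  mass: 90.03x + 128.13y = 1.233
Solving, x = 6.731 × 10^-3 mol, y = 4.894 × 10^-3 mol
mass of H2C2O4 = 6.731 × 10^-3 × 90.03 = 0.6060 g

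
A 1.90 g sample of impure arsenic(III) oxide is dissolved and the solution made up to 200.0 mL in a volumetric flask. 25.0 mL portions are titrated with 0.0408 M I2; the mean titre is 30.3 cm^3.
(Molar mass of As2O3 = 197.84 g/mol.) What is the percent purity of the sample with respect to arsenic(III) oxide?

As2O3 + 2 I2 + 2 H2O → As2O5 + 4 HI
n(I2) per titration = 0.0303 × 0.0408 = 1.24 × 10^-3 mol
From the 1:2 ratio, n(As2O3) in each aliquot = 1/2 × 1.24 × 10^-3 = 6.18 × 10^-4 mol
n(As2O3) in the whole flask = 6.18 × 10^-4 × 200.0/25.0 = 4.94 × 10^-3 mol
mass of As2O3 = 4.94 × 10^-3 × 197.84 = 0.978 g
% As2O3 = 0.978 / 1.90 × 100 = 51.5 %

51.5 %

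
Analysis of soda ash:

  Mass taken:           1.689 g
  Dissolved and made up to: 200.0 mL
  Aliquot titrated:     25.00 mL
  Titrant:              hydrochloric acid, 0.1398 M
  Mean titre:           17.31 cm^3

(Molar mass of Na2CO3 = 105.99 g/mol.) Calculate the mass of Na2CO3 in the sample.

1.026 g

Na2CO3 + 2 HCl → 2 NaCl + H2O + CO2
n(HCl) per titration = 0.01731 × 0.1398 = 2.420 × 10^-3 mol
From the 1:2 ratio, n(Na2CO3) in each aliquot = 1/2 × 2.420 × 10^-3 = 1.210 × 10^-3 mol
n(Na2CO3) in the whole flask = 1.210 × 10^-3 × 200.0/25.00 = 9.680 × 10^-3 mol
mass of Na2CO3 = 9.680 × 10^-3 × 105.99 = 1.026 g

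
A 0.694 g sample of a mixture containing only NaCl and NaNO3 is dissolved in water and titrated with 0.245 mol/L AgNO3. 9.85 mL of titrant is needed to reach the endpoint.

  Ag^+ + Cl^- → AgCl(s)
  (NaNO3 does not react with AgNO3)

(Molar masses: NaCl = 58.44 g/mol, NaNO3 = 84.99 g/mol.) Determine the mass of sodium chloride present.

0.141 g

n(AgNO3) = 0.00985 × 0.245 = 2.41 × 10^-3 mol
Let x = n(NaCl), y = n(NaNO3).
Titrant: 1x = 2.41 × 10^-3;  mass: 58.44x + 84.99y = 0.694
Solving, x = 2.41 × 10^-3 mol, y = 6.51 × 10^-3 mol
mass of NaCl = 2.41 × 10^-3 × 58.44 = 0.141 g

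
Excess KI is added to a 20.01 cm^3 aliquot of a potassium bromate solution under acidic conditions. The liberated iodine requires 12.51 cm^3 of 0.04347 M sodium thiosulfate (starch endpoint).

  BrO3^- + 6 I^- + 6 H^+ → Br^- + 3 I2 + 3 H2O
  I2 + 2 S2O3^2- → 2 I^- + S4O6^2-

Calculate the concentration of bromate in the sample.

n(S2O3^2-) = 0.01251 × 0.04347 = 5.438 × 10^-4 mol
n(I2) = n(S2O3^2-)/2 = 2.719 × 10^-4 mol
From the 1:3 ratio, n(BrO3^-) in the aliquot = 1/3 × 2.719 × 10^-4 = 9.063 × 10^-5 mol
[BrO3^-] = 9.063 × 10^-5 / 0.02001 = 0.004529 mol/L

0.004529 M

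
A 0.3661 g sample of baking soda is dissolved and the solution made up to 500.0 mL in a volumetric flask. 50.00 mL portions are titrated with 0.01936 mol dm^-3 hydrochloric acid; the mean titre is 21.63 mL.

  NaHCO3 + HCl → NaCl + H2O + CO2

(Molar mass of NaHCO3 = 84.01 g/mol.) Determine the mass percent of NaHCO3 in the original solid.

96.09 %

n(HCl) per titration = 0.02163 × 0.01936 = 4.188 × 10^-4 mol
n(NaHCO3) in each aliquot = 4.188 × 10^-4 mol (1:1 ratio)
n(NaHCO3) in the whole flask = 4.188 × 10^-4 × 500.0/50.00 = 4.188 × 10^-3 mol
mass of NaHCO3 = 4.188 × 10^-3 × 84.01 = 0.3518 g
% NaHCO3 = 0.3518 / 0.3661 × 100 = 96.09 %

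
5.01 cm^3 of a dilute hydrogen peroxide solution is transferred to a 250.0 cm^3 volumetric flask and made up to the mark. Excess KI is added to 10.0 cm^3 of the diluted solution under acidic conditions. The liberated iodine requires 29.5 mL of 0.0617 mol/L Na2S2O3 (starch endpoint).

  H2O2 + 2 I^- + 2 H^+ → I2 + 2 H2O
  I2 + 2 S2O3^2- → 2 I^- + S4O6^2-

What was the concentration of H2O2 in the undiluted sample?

4.54 mol/L

n(S2O3^2-) = 0.0295 × 0.0617 = 1.82 × 10^-3 mol
n(I2) = n(S2O3^2-)/2 = 9.10 × 10^-4 mol
n(H2O2) in the aliquot = 9.10 × 10^-4 mol (1:1 ratio)
[H2O2]_dilute = 9.10 × 10^-4 / 0.0100 = 0.0910 mol/L
[H2O2]_original = 0.0910 × 250.0/5.01 = 4.54 mol/L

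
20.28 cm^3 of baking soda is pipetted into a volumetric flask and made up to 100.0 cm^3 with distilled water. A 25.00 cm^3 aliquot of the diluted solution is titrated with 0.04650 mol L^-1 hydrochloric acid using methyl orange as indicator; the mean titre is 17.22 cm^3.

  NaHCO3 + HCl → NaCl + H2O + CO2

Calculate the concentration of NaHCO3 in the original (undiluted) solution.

n(HCl) = 0.01722 × 0.04650 = 8.007 × 10^-4 mol
n(NaHCO3) in the aliquot = 8.007 × 10^-4 mol (1:1 ratio)
[NaHCO3]_dilute = 8.007 × 10^-4 / 0.02500 = 0.03203 mol/L
Dilution factor = 100.0 / 20.28 = 4.931
[NaHCO3]_stock = 0.03203 × 4.931 = 0.1579 mol/L

0.1579 mol/L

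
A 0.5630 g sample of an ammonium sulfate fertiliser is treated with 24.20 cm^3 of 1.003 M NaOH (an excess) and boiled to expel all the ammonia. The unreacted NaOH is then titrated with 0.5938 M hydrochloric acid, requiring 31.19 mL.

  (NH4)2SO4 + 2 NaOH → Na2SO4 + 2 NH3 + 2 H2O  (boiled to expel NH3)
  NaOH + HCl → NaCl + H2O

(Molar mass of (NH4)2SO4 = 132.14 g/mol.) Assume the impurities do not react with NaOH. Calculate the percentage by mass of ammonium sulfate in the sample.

n(NaOH) added = 0.02420 × 1.003 = 0.02427 mol
n(HCl) used in back-titration = 0.03119 × 0.5938 = 0.01852 mol
n(NaOH) left over = 0.01852 mol (1:1 ratio)
n(NaOH) consumed by analyte = 0.02427 − 0.01852 = 5.752 × 10^-3 mol
From the 1:2 ratio, n((NH4)2SO4) = 1/2 × 5.752 × 10^-3 = 2.876 × 10^-3 mol
mass of (NH4)2SO4 = 2.876 × 10^-3 × 132.14 = 0.3800 g
% (NH4)2SO4 = 0.3800 / 0.5630 × 100 = 67.50 %

67.50 %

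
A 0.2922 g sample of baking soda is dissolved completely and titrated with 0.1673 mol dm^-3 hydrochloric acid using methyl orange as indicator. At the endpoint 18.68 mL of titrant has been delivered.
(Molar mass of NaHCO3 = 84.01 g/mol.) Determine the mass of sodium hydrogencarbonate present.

0.2625 g

NaHCO3 + HCl → NaCl + H2O + CO2
n(HCl) = 0.01868 L × 0.1673 mol/L = 3.125 × 10^-3 mol
n(NaHCO3) = 3.125 × 10^-3 mol (1:1 ratio)
mass of NaHCO3 = 3.125 × 10^-3 × 84.01 g/mol = 0.2625 g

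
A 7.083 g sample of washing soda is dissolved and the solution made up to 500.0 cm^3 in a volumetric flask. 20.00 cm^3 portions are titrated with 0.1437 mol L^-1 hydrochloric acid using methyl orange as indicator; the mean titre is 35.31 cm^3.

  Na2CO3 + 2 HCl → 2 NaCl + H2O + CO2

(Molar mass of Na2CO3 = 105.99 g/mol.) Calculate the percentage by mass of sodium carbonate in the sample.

94.91 %

n(HCl) per titration = 0.03531 × 0.1437 = 5.074 × 10^-3 mol
From the 1:2 ratio, n(Na2CO3) in each aliquot = 1/2 × 5.074 × 10^-3 = 2.537 × 10^-3 mol
n(Na2CO3) in the whole flask = 2.537 × 10^-3 × 500.0/20.00 = 0.06343 mol
mass of Na2CO3 = 0.06343 × 105.99 = 6.722 g
% Na2CO3 = 6.722 / 7.083 × 100 = 94.91 %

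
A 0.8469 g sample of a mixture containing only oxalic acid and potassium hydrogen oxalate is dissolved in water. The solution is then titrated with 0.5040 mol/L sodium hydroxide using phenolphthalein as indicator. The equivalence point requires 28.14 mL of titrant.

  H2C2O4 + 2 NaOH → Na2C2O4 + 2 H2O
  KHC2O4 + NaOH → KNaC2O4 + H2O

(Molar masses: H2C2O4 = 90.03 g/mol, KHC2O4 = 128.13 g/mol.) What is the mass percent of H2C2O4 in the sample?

n(NaOH) = 0.02814 × 0.5040 = 0.01418 mol
Let x = n(H2C2O4), y = n(KHC2O4).
Titrant: 2x + 1y = 0.01418;  mass: 90.03x + 128.13y = 0.8469
Solving, x = 5.837 × 10^-3 mol, y = 2.508 × 10^-3 mol
mass of H2C2O4 = 5.837 × 10^-3 × 90.03 = 0.5255 g
% H2C2O4 = 0.5255 / 0.8469 × 100 = 62.05 %

62.05 %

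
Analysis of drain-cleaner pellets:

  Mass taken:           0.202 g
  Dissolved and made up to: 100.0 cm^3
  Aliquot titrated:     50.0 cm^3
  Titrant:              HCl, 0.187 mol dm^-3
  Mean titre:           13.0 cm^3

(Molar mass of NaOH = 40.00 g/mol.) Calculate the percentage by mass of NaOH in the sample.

96.3 %

NaOH + HCl → NaCl + H2O
n(HCl) per titration = 0.0130 × 0.187 = 2.43 × 10^-3 mol
n(NaOH) in each aliquot = 2.43 × 10^-3 mol (1:1 ratio)
n(NaOH) in the whole flask = 2.43 × 10^-3 × 100.0/50.0 = 4.86 × 10^-3 mol
mass of NaOH = 4.86 × 10^-3 × 40.00 = 0.194 g
% NaOH = 0.194 / 0.202 × 100 = 96.3 %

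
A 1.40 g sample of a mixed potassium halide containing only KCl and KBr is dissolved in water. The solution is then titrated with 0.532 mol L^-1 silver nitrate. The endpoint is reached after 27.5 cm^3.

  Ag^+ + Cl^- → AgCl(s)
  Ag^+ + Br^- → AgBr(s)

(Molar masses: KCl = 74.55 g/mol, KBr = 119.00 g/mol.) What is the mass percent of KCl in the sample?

n(AgNO3) = 0.0275 × 0.532 = 0.0146 mol
Let x = n(KCl), y = n(KBr).
Titrant: 1x + 1y = 0.0146;  mass: 74.55x + 119.00y = 1.40
Solving, x = 7.67 × 10^-3 mol, y = 6.96 × 10^-3 mol
mass of KCl = 7.67 × 10^-3 × 74.55 = 0.572 g
% KCl = 0.572 / 1.40 × 100 = 40.8 %

40.8 %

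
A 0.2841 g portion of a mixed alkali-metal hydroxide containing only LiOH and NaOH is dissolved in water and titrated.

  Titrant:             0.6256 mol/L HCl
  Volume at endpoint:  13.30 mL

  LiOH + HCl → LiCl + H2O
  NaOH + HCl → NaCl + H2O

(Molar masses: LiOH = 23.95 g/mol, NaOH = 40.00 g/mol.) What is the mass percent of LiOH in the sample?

25.59 %

n(HCl) = 0.01330 × 0.6256 = 8.320 × 10^-3 mol
Let x = n(LiOH), y = n(NaOH).
Titrant: 1x + 1y = 8.320 × 10^-3;  mass: 23.95x + 40.00y = 0.2841
Solving, x = 3.035 × 10^-3 mol, y = 5.285 × 10^-3 mol
mass of LiOH = 3.035 × 10^-3 × 23.95 = 0.07270 g
% LiOH = 0.07270 / 0.2841 × 100 = 25.59 %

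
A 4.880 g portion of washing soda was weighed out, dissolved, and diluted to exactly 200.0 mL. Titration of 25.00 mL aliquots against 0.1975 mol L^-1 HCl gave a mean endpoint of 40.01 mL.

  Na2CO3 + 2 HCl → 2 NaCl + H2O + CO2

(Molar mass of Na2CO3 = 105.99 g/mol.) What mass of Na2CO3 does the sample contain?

n(HCl) per titration = 0.04001 × 0.1975 = 7.902 × 10^-3 mol
From the 1:2 ratio, n(Na2CO3) in each aliquot = 1/2 × 7.902 × 10^-3 = 3.951 × 10^-3 mol
n(Na2CO3) in the whole flask = 3.951 × 10^-3 × 200.0/25.00 = 0.03161 mol
mass of Na2CO3 = 0.03161 × 105.99 = 3.350 g

3.350 g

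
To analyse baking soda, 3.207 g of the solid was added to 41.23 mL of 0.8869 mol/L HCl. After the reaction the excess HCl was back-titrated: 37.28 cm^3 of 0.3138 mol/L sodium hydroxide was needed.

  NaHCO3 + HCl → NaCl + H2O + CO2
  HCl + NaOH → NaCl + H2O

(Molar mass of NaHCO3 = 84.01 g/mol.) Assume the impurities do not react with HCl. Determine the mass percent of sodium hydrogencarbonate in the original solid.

65.14 %

n(HCl) added = 0.04123 × 0.8869 = 0.03657 mol
n(NaOH) used in back-titration = 0.03728 × 0.3138 = 0.01170 mol
n(HCl) left over = 0.01170 mol (1:1 ratio)
n(HCl) consumed by analyte = 0.03657 − 0.01170 = 0.02487 mol
n(NaHCO3) = 0.02487 mol (1:1 ratio)
mass of NaHCO3 = 0.02487 × 84.01 = 2.089 g
% NaHCO3 = 2.089 / 3.207 × 100 = 65.14 %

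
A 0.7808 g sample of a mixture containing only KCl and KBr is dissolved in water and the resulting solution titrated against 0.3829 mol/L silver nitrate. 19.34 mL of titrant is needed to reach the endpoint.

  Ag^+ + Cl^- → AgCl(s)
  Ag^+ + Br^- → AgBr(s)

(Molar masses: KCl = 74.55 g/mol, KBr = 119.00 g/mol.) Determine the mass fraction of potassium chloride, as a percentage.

n(AgNO3) = 0.01934 × 0.3829 = 7.405 × 10^-3 mol
Let x = n(KCl), y = n(KBr).
Titrant: 1x + 1y = 7.405 × 10^-3;  mass: 74.55x + 119.00y = 0.7808
Solving, x = 2.259 × 10^-3 mol, y = 5.146 × 10^-3 mol
mass of KCl = 2.259 × 10^-3 × 74.55 = 0.1684 g
% KCl = 0.1684 / 0.7808 × 100 = 21.57 %

21.57 %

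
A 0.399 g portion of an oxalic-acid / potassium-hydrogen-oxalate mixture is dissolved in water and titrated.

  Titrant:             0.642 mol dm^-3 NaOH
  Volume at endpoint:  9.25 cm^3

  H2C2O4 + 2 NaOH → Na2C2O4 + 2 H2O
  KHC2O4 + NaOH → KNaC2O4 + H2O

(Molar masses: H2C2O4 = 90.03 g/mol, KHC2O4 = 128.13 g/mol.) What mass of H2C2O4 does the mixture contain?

n(NaOH) = 0.00925 × 0.642 = 5.94 × 10^-3 mol
Let x = n(H2C2O4), y = n(KHC2O4).
Titrant: 2x + 1y = 5.94 × 10^-3;  mass: 90.03x + 128.13y = 0.399
Solving, x = 2.18 × 10^-3 mol, y = 1.58 × 10^-3 mol
mass of H2C2O4 = 2.18 × 10^-3 × 90.03 = 0.196 g

0.196 g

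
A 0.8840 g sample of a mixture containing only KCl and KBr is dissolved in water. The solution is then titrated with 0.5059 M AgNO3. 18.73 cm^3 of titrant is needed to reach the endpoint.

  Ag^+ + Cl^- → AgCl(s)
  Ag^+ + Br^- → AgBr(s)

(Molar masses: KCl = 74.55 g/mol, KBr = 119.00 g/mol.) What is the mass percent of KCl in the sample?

n(AgNO3) = 0.01873 × 0.5059 = 9.476 × 10^-3 mol
Let x = n(KCl), y = n(KBr).
Titrant: 1x + 1y = 9.476 × 10^-3;  mass: 74.55x + 119.00y = 0.8840
Solving, x = 5.480 × 10^-3 mol, y = 3.996 × 10^-3 mol
mass of KCl = 5.480 × 10^-3 × 74.55 = 0.4085 g
% KCl = 0.4085 / 0.8840 × 100 = 46.21 %

46.21 %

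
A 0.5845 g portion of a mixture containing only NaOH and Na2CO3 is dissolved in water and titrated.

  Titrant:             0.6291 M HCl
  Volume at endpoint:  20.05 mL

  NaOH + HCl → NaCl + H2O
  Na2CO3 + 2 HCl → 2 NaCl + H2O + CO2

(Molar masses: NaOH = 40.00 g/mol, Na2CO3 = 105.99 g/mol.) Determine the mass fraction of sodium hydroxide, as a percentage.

44.21 %

n(HCl) = 0.02005 × 0.6291 = 0.01261 mol
Let x = n(NaOH), y = n(Na2CO3).
Titrant: 1x + 2y = 0.01261;  mass: 40.00x + 105.99y = 0.5845
Solving, x = 6.460 × 10^-3 mol, y = 3.077 × 10^-3 mol
mass of NaOH = 6.460 × 10^-3 × 40.00 = 0.2584 g
% NaOH = 0.2584 / 0.5845 × 100 = 44.21 %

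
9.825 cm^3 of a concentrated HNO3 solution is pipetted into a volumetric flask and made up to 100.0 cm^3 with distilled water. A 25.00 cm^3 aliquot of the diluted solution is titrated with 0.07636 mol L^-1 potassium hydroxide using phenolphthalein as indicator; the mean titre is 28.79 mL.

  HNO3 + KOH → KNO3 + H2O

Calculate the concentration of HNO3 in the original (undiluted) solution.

n(KOH) = 0.02879 × 0.07636 = 2.198 × 10^-3 mol
n(HNO3) in the aliquot = 2.198 × 10^-3 mol (1:1 ratio)
[HNO3]_dilute = 2.198 × 10^-3 / 0.02500 = 0.08794 mol/L
Dilution factor = 100.0 / 9.825 = 10.18
[HNO3]_stock = 0.08794 × 10.18 = 0.8950 mol/L

0.8950 mol/L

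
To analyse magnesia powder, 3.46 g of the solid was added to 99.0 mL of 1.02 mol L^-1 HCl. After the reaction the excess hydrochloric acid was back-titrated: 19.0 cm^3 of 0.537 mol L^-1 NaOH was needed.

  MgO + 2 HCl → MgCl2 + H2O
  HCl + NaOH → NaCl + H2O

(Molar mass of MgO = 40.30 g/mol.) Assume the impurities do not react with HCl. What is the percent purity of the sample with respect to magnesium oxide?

52.9 %

n(HCl) added = 0.0990 × 1.02 = 0.101 mol
n(NaOH) used in back-titration = 0.0190 × 0.537 = 0.0102 mol
n(HCl) left over = 0.0102 mol (1:1 ratio)
n(HCl) consumed by analyte = 0.101 − 0.0102 = 0.0908 mol
From the 1:2 ratio, n(MgO) = 1/2 × 0.0908 = 0.0454 mol
mass of MgO = 0.0454 × 40.30 = 1.83 g
% MgO = 1.83 / 3.46 × 100 = 52.9 %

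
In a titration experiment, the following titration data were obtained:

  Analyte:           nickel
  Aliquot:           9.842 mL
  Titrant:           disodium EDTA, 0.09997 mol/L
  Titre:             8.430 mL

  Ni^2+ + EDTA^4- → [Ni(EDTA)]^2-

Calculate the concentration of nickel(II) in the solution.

n(EDTA) = 0.008430 L × 0.09997 mol/L = 8.427 × 10^-4 mol
n(Ni2+) = 8.427 × 10^-4 mol (1:1 mole ratio)
[Ni2+] = 8.427 × 10^-4 mol / 0.009842 L = 0.08563 mol/L

0.08563 mol/L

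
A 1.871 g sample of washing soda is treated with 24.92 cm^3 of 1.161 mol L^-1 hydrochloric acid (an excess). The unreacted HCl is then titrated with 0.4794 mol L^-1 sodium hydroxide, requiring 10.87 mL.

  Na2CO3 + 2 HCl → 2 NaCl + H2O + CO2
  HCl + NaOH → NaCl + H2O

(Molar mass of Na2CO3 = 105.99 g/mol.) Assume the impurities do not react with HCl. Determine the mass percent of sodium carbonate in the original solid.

67.19 %

n(HCl) added = 0.02492 × 1.161 = 0.02893 mol
n(NaOH) used in back-titration = 0.01087 × 0.4794 = 5.211 × 10^-3 mol
n(HCl) left over = 5.211 × 10^-3 mol (1:1 ratio)
n(HCl) consumed by analyte = 0.02893 − 5.211 × 10^-3 = 0.02372 mol
From the 1:2 ratio, n(Na2CO3) = 1/2 × 0.02372 = 0.01186 mol
mass of Na2CO3 = 0.01186 × 105.99 = 1.257 g
% Na2CO3 = 1.257 / 1.871 × 100 = 67.19 %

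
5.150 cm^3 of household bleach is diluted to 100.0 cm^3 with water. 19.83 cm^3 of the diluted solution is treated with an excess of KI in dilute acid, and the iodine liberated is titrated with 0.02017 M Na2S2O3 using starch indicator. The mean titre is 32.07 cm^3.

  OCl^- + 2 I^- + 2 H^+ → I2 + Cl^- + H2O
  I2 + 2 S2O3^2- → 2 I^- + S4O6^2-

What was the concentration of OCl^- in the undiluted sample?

n(S2O3^2-) = 0.03207 × 0.02017 = 6.469 × 10^-4 mol
n(I2) = n(S2O3^2-)/2 = 3.234 × 10^-4 mol
n(OCl^-) in the aliquot = 3.234 × 10^-4 mol (1:1 ratio)
[OCl^-]_dilute = 3.234 × 10^-4 / 0.01983 = 0.01631 mol/L
[OCl^-]_original = 0.01631 × 100.0/5.150 = 0.3167 mol/L

0.3167 M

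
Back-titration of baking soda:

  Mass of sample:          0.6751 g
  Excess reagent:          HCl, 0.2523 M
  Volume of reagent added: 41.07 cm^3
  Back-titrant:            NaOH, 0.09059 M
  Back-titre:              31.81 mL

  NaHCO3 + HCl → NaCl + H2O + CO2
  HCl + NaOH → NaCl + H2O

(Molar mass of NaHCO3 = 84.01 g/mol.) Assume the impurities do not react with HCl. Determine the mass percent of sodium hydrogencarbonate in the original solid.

n(HCl) added = 0.04107 × 0.2523 = 0.01036 mol
n(NaOH) used in back-titration = 0.03181 × 0.09059 = 2.882 × 10^-3 mol
n(HCl) left over = 2.882 × 10^-3 mol (1:1 ratio)
n(HCl) consumed by analyte = 0.01036 − 2.882 × 10^-3 = 7.480 × 10^-3 mol
n(NaHCO3) = 7.480 × 10^-3 mol (1:1 ratio)
mass of NaHCO3 = 7.480 × 10^-3 × 84.01 = 0.6284 g
% NaHCO3 = 0.6284 / 0.6751 × 100 = 93.09 %

93.09 %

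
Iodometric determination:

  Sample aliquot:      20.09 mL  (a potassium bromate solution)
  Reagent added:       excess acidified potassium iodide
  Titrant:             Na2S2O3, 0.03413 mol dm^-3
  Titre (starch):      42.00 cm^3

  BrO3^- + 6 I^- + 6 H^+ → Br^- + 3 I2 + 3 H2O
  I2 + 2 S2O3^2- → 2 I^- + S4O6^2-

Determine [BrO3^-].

n(S2O3^2-) = 0.04200 × 0.03413 = 1.433 × 10^-3 mol
n(I2) = n(S2O3^2-)/2 = 7.167 × 10^-4 mol
From the 1:3 ratio, n(BrO3^-) in the aliquot = 1/3 × 7.167 × 10^-4 = 2.389 × 10^-4 mol
[BrO3^-] = 2.389 × 10^-4 / 0.02009 = 0.01189 mol/L

0.01189 mol/L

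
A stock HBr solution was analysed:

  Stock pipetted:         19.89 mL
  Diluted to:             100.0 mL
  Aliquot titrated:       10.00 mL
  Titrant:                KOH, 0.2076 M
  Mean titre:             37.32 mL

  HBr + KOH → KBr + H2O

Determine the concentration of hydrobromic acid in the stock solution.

3.895 M

n(KOH) = 0.03732 × 0.2076 = 7.748 × 10^-3 mol
n(HBr) in the aliquot = 7.748 × 10^-3 mol (1:1 ratio)
[HBr]_dilute = 7.748 × 10^-3 / 0.01000 = 0.7748 mol/L
Dilution factor = 100.0 / 19.89 = 5.028
[HBr]_stock = 0.7748 × 5.028 = 3.895 mol/L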